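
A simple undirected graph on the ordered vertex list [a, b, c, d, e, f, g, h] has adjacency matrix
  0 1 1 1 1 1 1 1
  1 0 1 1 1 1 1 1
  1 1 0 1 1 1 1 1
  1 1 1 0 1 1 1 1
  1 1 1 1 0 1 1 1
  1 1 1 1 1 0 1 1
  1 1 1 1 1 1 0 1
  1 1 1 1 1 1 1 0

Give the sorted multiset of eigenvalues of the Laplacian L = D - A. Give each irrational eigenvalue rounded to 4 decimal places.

[0, 8, 8, 8, 8, 8, 8, 8]

With the vertex order [a, b, c, d, e, f, g, h], the degrees are [7, 7, 7, 7, 7, 7, 7, 7], giving D = diag(7, 7, 7, 7, 7, 7, 7, 7) and L = D - A. Diagonalising L (or applying a numerical eigensolver to the 8x8 matrix) gives the spectrum above.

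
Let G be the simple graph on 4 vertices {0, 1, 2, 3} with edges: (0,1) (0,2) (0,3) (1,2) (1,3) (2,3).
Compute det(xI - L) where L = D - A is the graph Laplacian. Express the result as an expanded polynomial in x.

Reading degrees in the order [0, 1, 2, 3] gives [3, 3, 3, 3]; set D = diag(3, 3, 3, 3) and form L = D - A. L has integer entries, so p(x) = det(xI - L) has integer coefficients. Expanding the determinant yields x^4 - 12x^3 + 48x^2 - 64x. The constant term is 0 because L is singular (the all-ones vector lies in its kernel). There is one zero in the spectrum, matching the 1 component. The eigenvalues sum to 12, which equals trace(L) = 2|E|.

x^4 - 12x^3 + 48x^2 - 64x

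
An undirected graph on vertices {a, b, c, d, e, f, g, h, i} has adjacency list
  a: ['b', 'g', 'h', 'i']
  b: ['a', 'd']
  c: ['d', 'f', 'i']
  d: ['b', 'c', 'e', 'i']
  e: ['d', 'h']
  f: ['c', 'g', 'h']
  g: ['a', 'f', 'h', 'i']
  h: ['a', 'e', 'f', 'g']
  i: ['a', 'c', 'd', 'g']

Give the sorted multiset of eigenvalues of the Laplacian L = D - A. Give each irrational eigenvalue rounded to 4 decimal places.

Each diagonal entry of L is the vertex degree and each off-diagonal entry is -1 where an edge is present, 0 otherwise; in the order [a, b, c, d, e, f, g, h, i] the diagonal is [4, 2, 3, 4, 2, 3, 4, 4, 4]. L is symmetric positive semidefinite, so every eigenvalue is real and nonnegative. The single zero eigenvalue shows the graph is connected. By the matrix-tree theorem the graph has (1/9) * product of the nonzero eigenvalues = 1603 spanning trees. There is one zero in the spectrum, matching the 1 component.

[0, 1.5516, 1.6972, 2.1652, 3.0642, 4.7021, 5.3028, 5.5511, 5.9657]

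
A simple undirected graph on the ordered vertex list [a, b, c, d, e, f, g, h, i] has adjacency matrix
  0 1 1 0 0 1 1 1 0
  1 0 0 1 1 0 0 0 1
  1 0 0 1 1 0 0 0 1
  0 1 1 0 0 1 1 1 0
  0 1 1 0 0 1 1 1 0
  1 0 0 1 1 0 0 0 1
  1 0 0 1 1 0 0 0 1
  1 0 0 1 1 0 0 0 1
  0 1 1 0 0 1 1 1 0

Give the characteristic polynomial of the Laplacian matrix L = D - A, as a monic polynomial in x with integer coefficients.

Reading degrees in the order [a, b, c, d, e, f, g, h, i] gives [5, 4, 4, 5, 5, 4, 4, 4, 5]; set D = diag(5, 4, 4, 5, 5, 4, 4, 4, 5) and form L = D - A. The eigenvalues of L are [0, 4, 4, 4, 4, 5, 5, 5, 9]; the characteristic polynomial is the product of (x - lambda_i), which multiplies out to x^9 - 40x^8 + 690x^7 - 6720x^6 + 40485x^5 - 154704x^4 + 366560x^3 - 492800x^2 + 288000x. The coefficient of x^8 equals -trace(L) = -40, matching the sum of degrees. The largest eigenvalue, 9, is at most the vertex count 9.

x^9 - 40x^8 + 690x^7 - 6720x^6 + 40485x^5 - 154704x^4 + 366560x^3 - 492800x^2 + 288000x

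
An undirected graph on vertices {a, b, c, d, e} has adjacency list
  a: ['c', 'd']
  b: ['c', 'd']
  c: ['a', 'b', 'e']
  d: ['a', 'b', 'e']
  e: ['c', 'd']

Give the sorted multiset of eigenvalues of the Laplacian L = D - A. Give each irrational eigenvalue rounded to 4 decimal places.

Each diagonal entry of L is the vertex degree and each off-diagonal entry is -1 where an edge is present, 0 otherwise; in the order [a, b, c, d, e] the diagonal is [2, 2, 3, 3, 2]. Since every row of L sums to 0, the all-ones vector is in the kernel and 0 is an eigenvalue. There is one zero in the spectrum, matching the 1 component. The largest eigenvalue, 5, is at most the vertex count 5.

[0, 2, 2, 3, 5]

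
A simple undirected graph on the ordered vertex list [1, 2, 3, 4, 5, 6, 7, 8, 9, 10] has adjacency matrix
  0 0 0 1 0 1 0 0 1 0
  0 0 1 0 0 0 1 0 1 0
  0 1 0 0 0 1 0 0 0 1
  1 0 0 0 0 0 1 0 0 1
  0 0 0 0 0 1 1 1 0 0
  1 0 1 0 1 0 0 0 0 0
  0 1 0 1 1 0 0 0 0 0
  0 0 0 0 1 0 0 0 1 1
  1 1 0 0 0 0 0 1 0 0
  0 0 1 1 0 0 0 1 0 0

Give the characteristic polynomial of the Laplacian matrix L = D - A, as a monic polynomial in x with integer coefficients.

Each diagonal entry of L is the vertex degree and each off-diagonal entry is -1 where an edge is present, 0 otherwise; in the order [1, 2, 3, 4, 5, 6, 7, 8, 9, 10] the diagonal is [3, 3, 3, 3, 3, 3, 3, 3, 3, 3]. L has integer entries, so p(x) = det(xI - L) has integer coefficients. Expanding the determinant yields x^10 - 30x^9 + 390x^8 - 2880x^7 + 13305x^6 - 39882x^5 + 77640x^4 - 94800x^3 + 66000x^2 - 20000x. The constant term is 0 because L is singular (the all-ones vector lies in its kernel). By the matrix-tree theorem the graph has (1/10) * product of the nonzero eigenvalues = 2000 spanning trees.

x^10 - 30x^9 + 390x^8 - 2880x^7 + 13305x^6 - 39882x^5 + 77640x^4 - 94800x^3 + 66000x^2 - 20000x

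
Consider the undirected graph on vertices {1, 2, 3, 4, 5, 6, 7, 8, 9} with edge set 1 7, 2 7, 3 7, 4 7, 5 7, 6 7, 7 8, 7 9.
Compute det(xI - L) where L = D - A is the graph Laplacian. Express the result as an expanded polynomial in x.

x^9 - 16x^8 + 84x^7 - 224x^6 + 350x^5 - 336x^4 + 196x^3 - 64x^2 + 9x

Each diagonal entry of L is the vertex degree and each off-diagonal entry is -1 where an edge is present, 0 otherwise; in the order [1, 2, 3, 4, 5, 6, 7, 8, 9] the diagonal is [1, 1, 1, 1, 1, 1, 8, 1, 1]. L has integer entries, so p(x) = det(xI - L) has integer coefficients. Expanding the determinant yields x^9 - 16x^8 + 84x^7 - 224x^6 + 350x^5 - 336x^4 + 196x^3 - 64x^2 + 9x. The constant term is 0 because L is singular (the all-ones vector lies in its kernel). By the matrix-tree theorem the graph has (1/9) * product of the nonzero eigenvalues = 1 spanning tree.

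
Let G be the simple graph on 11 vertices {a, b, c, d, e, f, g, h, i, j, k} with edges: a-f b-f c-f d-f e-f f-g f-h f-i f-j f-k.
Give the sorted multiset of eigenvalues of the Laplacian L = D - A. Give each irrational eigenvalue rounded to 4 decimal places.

Reading degrees in the order [a, b, c, d, e, f, g, h, i, j, k] gives [1, 1, 1, 1, 1, 10, 1, 1, 1, 1, 1]; set D = diag(1, 1, 1, 1, 1, 10, 1, 1, 1, 1, 1) and form L = D - A. Diagonalising L (or applying a numerical eigensolver to the 11x11 matrix) gives the spectrum above. By the matrix-tree theorem the graph has (1/11) * product of the nonzero eigenvalues = 1 spanning tree.

[0, 1, 1, 1, 1, 1, 1, 1, 1, 1, 11]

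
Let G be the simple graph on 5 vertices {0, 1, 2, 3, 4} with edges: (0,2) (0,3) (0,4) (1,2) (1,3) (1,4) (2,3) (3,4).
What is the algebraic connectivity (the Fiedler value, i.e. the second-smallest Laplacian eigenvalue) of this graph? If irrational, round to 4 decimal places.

3

Each diagonal entry of L is the vertex degree and each off-diagonal entry is -1 where an edge is present, 0 otherwise; in the order [0, 1, 2, 3, 4] the diagonal is [3, 3, 3, 4, 3]. Computing the eigenvalues of L and sorting gives [0, 3, 3, 5, 5]. The Fiedler value lambda_2 = 3 is strictly positive, so the graph is connected. The eigenvalues sum to 16, which equals trace(L) = 2|E|.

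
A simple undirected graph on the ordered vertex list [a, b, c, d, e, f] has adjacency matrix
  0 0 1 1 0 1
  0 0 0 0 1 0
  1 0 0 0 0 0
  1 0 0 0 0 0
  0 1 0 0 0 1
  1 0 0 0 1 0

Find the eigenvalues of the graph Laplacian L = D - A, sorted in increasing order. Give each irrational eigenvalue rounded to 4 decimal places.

[0, 0.3249, 1, 1.4608, 3, 4.2143]

Each diagonal entry of L is the vertex degree and each off-diagonal entry is -1 where an edge is present, 0 otherwise; in the order [a, b, c, d, e, f] the diagonal is [3, 1, 1, 1, 2, 2]. Diagonalising L (or applying a numerical eigensolver to the 6x6 matrix) gives the spectrum above. The single zero eigenvalue shows the graph is connected. There is one zero in the spectrum, matching the 1 component.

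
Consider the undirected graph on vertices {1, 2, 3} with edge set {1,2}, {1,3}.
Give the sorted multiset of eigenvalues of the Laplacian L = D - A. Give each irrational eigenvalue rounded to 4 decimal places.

[0, 1, 3]

Reading degrees in the order [1, 2, 3] gives [2, 1, 1]; set D = diag(2, 1, 1) and form L = D - A. L is symmetric positive semidefinite, so every eigenvalue is real and nonnegative. The largest eigenvalue, 3, is at most the vertex count 3.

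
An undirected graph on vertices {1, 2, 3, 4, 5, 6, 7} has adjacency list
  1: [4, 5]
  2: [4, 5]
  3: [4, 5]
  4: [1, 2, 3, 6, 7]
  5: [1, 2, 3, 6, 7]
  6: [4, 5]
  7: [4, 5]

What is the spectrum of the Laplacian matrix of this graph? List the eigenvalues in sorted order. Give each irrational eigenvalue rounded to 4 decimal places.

[0, 2, 2, 2, 2, 5, 7]

With the vertex order [1, 2, 3, 4, 5, 6, 7], the degrees are [2, 2, 2, 5, 5, 2, 2], giving D = diag(2, 2, 2, 5, 5, 2, 2) and L = D - A. L is symmetric positive semidefinite, so every eigenvalue is real and nonnegative. The largest eigenvalue, 7, is at most the vertex count 7.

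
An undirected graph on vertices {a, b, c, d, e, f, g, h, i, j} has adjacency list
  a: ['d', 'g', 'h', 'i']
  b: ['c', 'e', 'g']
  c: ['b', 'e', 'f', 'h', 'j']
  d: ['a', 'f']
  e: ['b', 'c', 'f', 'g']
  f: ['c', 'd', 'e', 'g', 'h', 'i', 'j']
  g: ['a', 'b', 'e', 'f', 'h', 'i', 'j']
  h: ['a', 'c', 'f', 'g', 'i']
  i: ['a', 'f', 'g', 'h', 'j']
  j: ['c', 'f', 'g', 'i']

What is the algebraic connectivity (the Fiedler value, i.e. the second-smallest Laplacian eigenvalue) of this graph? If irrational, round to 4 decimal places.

1.5735

Each diagonal entry of L is the vertex degree and each off-diagonal entry is -1 where an edge is present, 0 otherwise; in the order [a, b, c, d, e, f, g, h, i, j] the diagonal is [4, 3, 5, 2, 4, 7, 7, 5, 5, 4]. The sorted Laplacian eigenvalues are [0, 1.5735, 2.5286, 3.6205, 4.4078, 5, 5.6272, 6.6859, 7.9878, 8.5686]; the algebraic connectivity is the second entry, 1.5735.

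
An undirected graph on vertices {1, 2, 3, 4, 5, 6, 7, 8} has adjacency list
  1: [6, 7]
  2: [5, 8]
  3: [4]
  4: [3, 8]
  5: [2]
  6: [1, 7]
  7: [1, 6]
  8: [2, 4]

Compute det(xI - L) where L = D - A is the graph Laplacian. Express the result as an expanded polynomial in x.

x^8 - 14x^7 + 78x^6 - 218x^5 + 314x^4 - 210x^3 + 45x^2

Reading degrees in the order [1, 2, 3, 4, 5, 6, 7, 8] gives [2, 2, 1, 2, 1, 2, 2, 2]; set D = diag(2, 2, 1, 2, 1, 2, 2, 2) and form L = D - A. L has integer entries, so p(x) = det(xI - L) has integer coefficients. Expanding the determinant yields x^8 - 14x^7 + 78x^6 - 218x^5 + 314x^4 - 210x^3 + 45x^2. Since p(0) = det(-L) = 0, x divides p(x). There are 2 zeros in the spectrum, matching the 2 components.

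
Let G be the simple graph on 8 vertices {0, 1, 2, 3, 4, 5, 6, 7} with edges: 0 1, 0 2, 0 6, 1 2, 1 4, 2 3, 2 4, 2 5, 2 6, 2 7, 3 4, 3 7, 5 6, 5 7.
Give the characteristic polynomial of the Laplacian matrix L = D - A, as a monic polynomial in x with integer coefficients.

Reading degrees in the order [0, 1, 2, 3, 4, 5, 6, 7] gives [3, 3, 7, 3, 3, 3, 3, 3]; set D = diag(3, 3, 7, 3, 3, 3, 3, 3) and form L = D - A. Computing det(xI - L) by cofactor expansion (or equivalently via sum-over-permutations) gives x^8 - 28x^7 + 322x^6 - 1974x^5 + 6965x^4 - 14126x^3 + 15225x^2 - 6728x. The constant term is 0 because L is singular (the all-ones vector lies in its kernel).

x^8 - 28x^7 + 322x^6 - 1974x^5 + 6965x^4 - 14126x^3 + 15225x^2 - 6728x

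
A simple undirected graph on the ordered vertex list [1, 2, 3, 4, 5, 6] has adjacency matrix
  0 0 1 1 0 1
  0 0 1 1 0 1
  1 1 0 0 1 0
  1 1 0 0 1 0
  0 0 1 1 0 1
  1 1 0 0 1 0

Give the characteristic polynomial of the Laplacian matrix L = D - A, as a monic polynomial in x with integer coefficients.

x^6 - 18x^5 + 126x^4 - 432x^3 + 729x^2 - 486x

Each diagonal entry of L is the vertex degree and each off-diagonal entry is -1 where an edge is present, 0 otherwise; in the order [1, 2, 3, 4, 5, 6] the diagonal is [3, 3, 3, 3, 3, 3]. L has integer entries, so p(x) = det(xI - L) has integer coefficients. Expanding the determinant yields x^6 - 18x^5 + 126x^4 - 432x^3 + 729x^2 - 486x. Since p(0) = det(-L) = 0, x divides p(x). The largest eigenvalue, 6, is at most the vertex count 6.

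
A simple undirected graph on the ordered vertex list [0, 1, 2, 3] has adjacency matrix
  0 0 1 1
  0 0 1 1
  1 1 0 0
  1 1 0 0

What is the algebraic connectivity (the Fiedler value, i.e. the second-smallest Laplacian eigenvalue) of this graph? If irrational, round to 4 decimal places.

2

Each diagonal entry of L is the vertex degree and each off-diagonal entry is -1 where an edge is present, 0 otherwise; in the order [0, 1, 2, 3] the diagonal is [2, 2, 2, 2]. The smallest Laplacian eigenvalue is always 0. The next one, lambda_2 = 2, measures how hard the graph is to disconnect: larger values mean better connectivity. The eigenvalues sum to 8, which equals trace(L) = 2|E|. There is one zero in the spectrum, matching the 1 component.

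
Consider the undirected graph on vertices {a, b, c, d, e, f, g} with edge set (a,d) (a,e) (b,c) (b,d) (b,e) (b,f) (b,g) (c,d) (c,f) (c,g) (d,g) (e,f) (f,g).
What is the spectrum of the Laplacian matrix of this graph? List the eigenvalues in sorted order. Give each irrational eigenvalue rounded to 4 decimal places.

Reading degrees in the order [a, b, c, d, e, f, g] gives [2, 5, 4, 4, 3, 4, 4]; set D = diag(2, 5, 4, 4, 3, 4, 4) and form L = D - A. The multiplicity of 0 as a Laplacian eigenvalue equals the number of connected components. The single zero eigenvalue shows the graph is connected. By the matrix-tree theorem the graph has (1/7) * product of the nonzero eigenvalues = 545 spanning trees.

[0, 1.6629, 2.7911, 4.6699, 5, 5.6975, 6.1786]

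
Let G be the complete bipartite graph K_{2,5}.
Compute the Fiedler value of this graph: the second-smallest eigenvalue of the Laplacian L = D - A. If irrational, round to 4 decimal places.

2

The graph has 7 vertices and degree multiset [5, 5, 2, 2, 2, 2, 2]; D is the diagonal matrix of degrees and L = D - A. Computing the eigenvalues of L and sorting gives [0, 2, 2, 2, 2, 5, 7]. The Fiedler value lambda_2 = 2 is strictly positive, so the graph is connected. The largest eigenvalue, 7, is at most the vertex count 7.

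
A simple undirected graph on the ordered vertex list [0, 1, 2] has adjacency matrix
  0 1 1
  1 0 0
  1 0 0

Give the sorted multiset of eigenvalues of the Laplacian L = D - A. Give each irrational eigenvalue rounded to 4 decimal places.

Each diagonal entry of L is the vertex degree and each off-diagonal entry is -1 where an edge is present, 0 otherwise; in the order [0, 1, 2] the diagonal is [2, 1, 1]. The multiplicity of 0 as a Laplacian eigenvalue equals the number of connected components. The single zero eigenvalue shows the graph is connected. The eigenvalues sum to 4, which equals trace(L) = 2|E|. The largest eigenvalue, 3, is at most the vertex count 3.

[0, 1, 3]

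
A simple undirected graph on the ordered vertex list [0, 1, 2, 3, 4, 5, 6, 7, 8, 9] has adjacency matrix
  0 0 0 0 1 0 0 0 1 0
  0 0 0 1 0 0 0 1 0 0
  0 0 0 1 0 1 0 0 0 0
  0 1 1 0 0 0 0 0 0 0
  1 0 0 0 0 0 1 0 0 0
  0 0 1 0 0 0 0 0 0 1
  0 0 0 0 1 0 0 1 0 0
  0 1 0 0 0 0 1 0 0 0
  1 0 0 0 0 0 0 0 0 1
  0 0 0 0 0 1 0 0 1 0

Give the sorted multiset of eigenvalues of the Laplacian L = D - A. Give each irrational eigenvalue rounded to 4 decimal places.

[0, 0.3820, 0.3820, 1.3820, 1.3820, 2.6180, 2.6180, 3.6180, 3.6180, 4]

Each diagonal entry of L is the vertex degree and each off-diagonal entry is -1 where an edge is present, 0 otherwise; in the order [0, 1, 2, 3, 4, 5, 6, 7, 8, 9] the diagonal is [2, 2, 2, 2, 2, 2, 2, 2, 2, 2]. L is symmetric positive semidefinite, so every eigenvalue is real and nonnegative. The single zero eigenvalue shows the graph is connected. The eigenvalues sum to 20, which equals trace(L) = 2|E|.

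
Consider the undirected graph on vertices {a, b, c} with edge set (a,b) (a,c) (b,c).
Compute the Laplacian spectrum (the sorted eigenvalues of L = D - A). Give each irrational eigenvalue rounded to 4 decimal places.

[0, 3, 3]

With the vertex order [a, b, c], the degrees are [2, 2, 2], giving D = diag(2, 2, 2) and L = D - A. The multiplicity of 0 as a Laplacian eigenvalue equals the number of connected components. The single zero eigenvalue shows the graph is connected. By the matrix-tree theorem the graph has (1/3) * product of the nonzero eigenvalues = 3 spanning trees. There is one zero in the spectrum, matching the 1 component.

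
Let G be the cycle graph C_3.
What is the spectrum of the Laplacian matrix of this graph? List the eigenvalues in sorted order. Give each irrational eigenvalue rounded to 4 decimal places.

[0, 3, 3]

The graph has 3 vertices and degree multiset [2, 2, 2]; D is the diagonal matrix of degrees and L = D - A. Diagonalising L (or applying a numerical eigensolver to the 3x3 matrix) gives the spectrum above. The single zero eigenvalue shows the graph is connected.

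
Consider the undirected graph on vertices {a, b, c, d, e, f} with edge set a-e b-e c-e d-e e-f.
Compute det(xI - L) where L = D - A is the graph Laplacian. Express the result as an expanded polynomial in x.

Each diagonal entry of L is the vertex degree and each off-diagonal entry is -1 where an edge is present, 0 otherwise; in the order [a, b, c, d, e, f] the diagonal is [1, 1, 1, 1, 5, 1]. Computing det(xI - L) by cofactor expansion (or equivalently via sum-over-permutations) gives x^6 - 10x^5 + 30x^4 - 40x^3 + 25x^2 - 6x. Since p(0) = det(-L) = 0, x divides p(x). The largest eigenvalue, 6, is at most the vertex count 6.

x^6 - 10x^5 + 30x^4 - 40x^3 + 25x^2 - 6x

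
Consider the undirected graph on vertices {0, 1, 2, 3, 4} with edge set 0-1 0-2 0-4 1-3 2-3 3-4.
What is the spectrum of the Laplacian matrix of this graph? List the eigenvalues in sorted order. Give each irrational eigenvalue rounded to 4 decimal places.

[0, 2, 2, 3, 5]

Reading degrees in the order [0, 1, 2, 3, 4] gives [3, 2, 2, 3, 2]; set D = diag(3, 2, 2, 3, 2) and form L = D - A. Diagonalising L (or applying a numerical eigensolver to the 5x5 matrix) gives the spectrum above. The eigenvalues sum to 12, which equals trace(L) = 2|E|.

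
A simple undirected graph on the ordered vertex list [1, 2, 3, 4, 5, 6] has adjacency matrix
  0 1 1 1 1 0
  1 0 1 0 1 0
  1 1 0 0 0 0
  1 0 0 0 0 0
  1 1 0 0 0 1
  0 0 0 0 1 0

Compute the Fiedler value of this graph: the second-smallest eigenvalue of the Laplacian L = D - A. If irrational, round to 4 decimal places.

Reading degrees in the order [1, 2, 3, 4, 5, 6] gives [4, 3, 2, 1, 3, 1]; set D = diag(4, 3, 2, 1, 3, 1) and form L = D - A. Computing the eigenvalues of L and sorting gives [0, 0.6972, 1.1392, 2.7459, 4.3028, 5.1149]. The Fiedler value lambda_2 = 0.6972 is strictly positive, so the graph is connected. The largest eigenvalue, 5.1149, is at most the vertex count 6.

0.6972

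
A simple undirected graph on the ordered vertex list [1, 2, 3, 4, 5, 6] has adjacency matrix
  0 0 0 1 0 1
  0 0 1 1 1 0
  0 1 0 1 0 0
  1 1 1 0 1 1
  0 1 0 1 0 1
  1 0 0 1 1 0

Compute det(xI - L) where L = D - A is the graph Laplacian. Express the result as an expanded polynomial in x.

x^6 - 18x^5 + 123x^4 - 396x^3 + 595x^2 - 330x

Reading degrees in the order [1, 2, 3, 4, 5, 6] gives [2, 3, 2, 5, 3, 3]; set D = diag(2, 3, 2, 5, 3, 3) and form L = D - A. Computing det(xI - L) by cofactor expansion (or equivalently via sum-over-permutations) gives x^6 - 18x^5 + 123x^4 - 396x^3 + 595x^2 - 330x. The constant term is 0 because L is singular (the all-ones vector lies in its kernel). The largest eigenvalue, 6, is at most the vertex count 6.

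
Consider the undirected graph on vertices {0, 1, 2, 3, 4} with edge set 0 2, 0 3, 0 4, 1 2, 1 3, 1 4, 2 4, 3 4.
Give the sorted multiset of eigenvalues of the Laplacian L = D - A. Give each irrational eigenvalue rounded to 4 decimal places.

Reading degrees in the order [0, 1, 2, 3, 4] gives [3, 3, 3, 3, 4]; set D = diag(3, 3, 3, 3, 4) and form L = D - A. The multiplicity of 0 as a Laplacian eigenvalue equals the number of connected components. The single zero eigenvalue shows the graph is connected. There is one zero in the spectrum, matching the 1 component.

[0, 3, 3, 5, 5]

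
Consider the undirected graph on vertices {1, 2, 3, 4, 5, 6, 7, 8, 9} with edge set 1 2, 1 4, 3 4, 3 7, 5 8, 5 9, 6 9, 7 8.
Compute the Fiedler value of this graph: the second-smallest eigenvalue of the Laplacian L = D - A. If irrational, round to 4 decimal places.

0.1206

With the vertex order [1, 2, 3, 4, 5, 6, 7, 8, 9], the degrees are [2, 1, 2, 2, 2, 1, 2, 2, 2], giving D = diag(2, 1, 2, 2, 2, 1, 2, 2, 2) and L = D - A. The smallest Laplacian eigenvalue is always 0. The next one, lambda_2 = 0.1206, measures how hard the graph is to disconnect: larger values mean better connectivity. By the matrix-tree theorem the graph has (1/9) * product of the nonzero eigenvalues = 1 spanning tree. The largest eigenvalue, 3.8794, is at most the vertex count 9.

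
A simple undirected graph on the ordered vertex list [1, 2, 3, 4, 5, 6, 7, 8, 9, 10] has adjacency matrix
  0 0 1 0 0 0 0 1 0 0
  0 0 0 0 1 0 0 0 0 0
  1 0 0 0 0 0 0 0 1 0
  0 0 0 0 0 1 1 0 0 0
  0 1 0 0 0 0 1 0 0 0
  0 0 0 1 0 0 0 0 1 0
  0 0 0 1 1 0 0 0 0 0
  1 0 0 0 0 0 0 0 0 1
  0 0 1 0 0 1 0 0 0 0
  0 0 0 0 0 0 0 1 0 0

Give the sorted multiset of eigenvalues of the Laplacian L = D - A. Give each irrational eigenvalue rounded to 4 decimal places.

Each diagonal entry of L is the vertex degree and each off-diagonal entry is -1 where an edge is present, 0 otherwise; in the order [1, 2, 3, 4, 5, 6, 7, 8, 9, 10] the diagonal is [2, 1, 2, 2, 2, 2, 2, 2, 2, 1]. Diagonalising L (or applying a numerical eigensolver to the 10x10 matrix) gives the spectrum above. The largest eigenvalue, 3.9021, is at most the vertex count 10. There is one zero in the spectrum, matching the 1 component.

[0, 0.0979, 0.3820, 0.8244, 1.3820, 2, 2.6180, 3.1756, 3.6180, 3.9021]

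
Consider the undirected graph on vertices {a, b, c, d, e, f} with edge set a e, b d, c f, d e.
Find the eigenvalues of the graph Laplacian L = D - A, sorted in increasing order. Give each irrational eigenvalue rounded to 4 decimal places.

Each diagonal entry of L is the vertex degree and each off-diagonal entry is -1 where an edge is present, 0 otherwise; in the order [a, b, c, d, e, f] the diagonal is [1, 1, 1, 2, 2, 1]. The multiplicity of 0 as a Laplacian eigenvalue equals the number of connected components. The 2 zero eigenvalues correspond to the 2 connected components.

[0, 0, 0.5858, 2, 2, 3.4142]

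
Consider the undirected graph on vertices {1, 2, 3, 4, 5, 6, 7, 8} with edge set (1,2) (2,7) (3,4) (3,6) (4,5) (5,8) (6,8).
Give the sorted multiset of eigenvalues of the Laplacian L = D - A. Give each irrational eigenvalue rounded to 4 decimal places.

[0, 0, 1, 1.3820, 1.3820, 3, 3.6180, 3.6180]

Reading degrees in the order [1, 2, 3, 4, 5, 6, 7, 8] gives [1, 2, 2, 2, 2, 2, 1, 2]; set D = diag(1, 2, 2, 2, 2, 2, 1, 2) and form L = D - A. L is symmetric positive semidefinite, so every eigenvalue is real and nonnegative. The 2 zero eigenvalues correspond to the 2 connected components.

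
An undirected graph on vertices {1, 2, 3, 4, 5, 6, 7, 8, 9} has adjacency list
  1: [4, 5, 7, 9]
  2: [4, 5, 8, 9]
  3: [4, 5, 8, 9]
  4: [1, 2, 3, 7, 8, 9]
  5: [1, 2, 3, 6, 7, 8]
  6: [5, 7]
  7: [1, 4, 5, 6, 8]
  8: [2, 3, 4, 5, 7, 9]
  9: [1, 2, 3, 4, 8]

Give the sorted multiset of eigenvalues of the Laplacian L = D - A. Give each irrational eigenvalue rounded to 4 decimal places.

[0, 1.7151, 3.5716, 4, 5, 5.6585, 6.5891, 7.3633, 8.1025]

With the vertex order [1, 2, 3, 4, 5, 6, 7, 8, 9], the degrees are [4, 4, 4, 6, 6, 2, 5, 6, 5], giving D = diag(4, 4, 4, 6, 6, 2, 5, 6, 5) and L = D - A. Since every row of L sums to 0, the all-ones vector is in the kernel and 0 is an eigenvalue. The single zero eigenvalue shows the graph is connected. There is one zero in the spectrum, matching the 1 component.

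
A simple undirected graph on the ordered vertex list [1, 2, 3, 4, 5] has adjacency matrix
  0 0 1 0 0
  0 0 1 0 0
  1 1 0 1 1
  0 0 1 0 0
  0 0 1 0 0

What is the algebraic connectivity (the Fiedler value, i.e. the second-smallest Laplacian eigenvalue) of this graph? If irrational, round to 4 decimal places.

With the vertex order [1, 2, 3, 4, 5], the degrees are [1, 1, 4, 1, 1], giving D = diag(1, 1, 4, 1, 1) and L = D - A. Computing the eigenvalues of L and sorting gives [0, 1, 1, 1, 5]. The Fiedler value lambda_2 = 1 is strictly positive, so the graph is connected. There is one zero in the spectrum, matching the 1 component.

1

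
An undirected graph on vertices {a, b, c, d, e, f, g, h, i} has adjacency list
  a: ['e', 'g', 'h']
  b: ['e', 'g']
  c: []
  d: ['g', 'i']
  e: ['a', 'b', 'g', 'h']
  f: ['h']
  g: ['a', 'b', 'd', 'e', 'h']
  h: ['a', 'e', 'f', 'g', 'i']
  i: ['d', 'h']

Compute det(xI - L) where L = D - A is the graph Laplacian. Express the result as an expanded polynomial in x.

x^9 - 24x^8 + 232x^7 - 1160x^6 + 3209x^5 - 4870x^4 + 3727x^3 - 1112x^2

Each diagonal entry of L is the vertex degree and each off-diagonal entry is -1 where an edge is present, 0 otherwise; in the order [a, b, c, d, e, f, g, h, i] the diagonal is [3, 2, 0, 2, 4, 1, 5, 5, 2]. Computing det(xI - L) by cofactor expansion (or equivalently via sum-over-permutations) gives x^9 - 24x^8 + 232x^7 - 1160x^6 + 3209x^5 - 4870x^4 + 3727x^3 - 1112x^2. The coefficient of x^8 equals -trace(L) = -24, matching the sum of degrees. The largest eigenvalue, 6.5018, is at most the vertex count 9.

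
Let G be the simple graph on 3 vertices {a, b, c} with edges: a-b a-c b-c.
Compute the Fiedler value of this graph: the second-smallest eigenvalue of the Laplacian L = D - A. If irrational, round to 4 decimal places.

3

Each diagonal entry of L is the vertex degree and each off-diagonal entry is -1 where an edge is present, 0 otherwise; in the order [a, b, c] the diagonal is [2, 2, 2]. Computing the eigenvalues of L and sorting gives [0, 3, 3]. The Fiedler value lambda_2 = 3 is strictly positive, so the graph is connected. By the matrix-tree theorem the graph has (1/3) * product of the nonzero eigenvalues = 3 spanning trees.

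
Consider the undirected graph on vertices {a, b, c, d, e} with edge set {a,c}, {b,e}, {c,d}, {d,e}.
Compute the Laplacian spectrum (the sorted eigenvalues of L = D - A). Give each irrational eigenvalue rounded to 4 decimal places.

With the vertex order [a, b, c, d, e], the degrees are [1, 1, 2, 2, 2], giving D = diag(1, 1, 2, 2, 2) and L = D - A. Diagonalising L (or applying a numerical eigensolver to the 5x5 matrix) gives the spectrum above. The eigenvalues sum to 8, which equals trace(L) = 2|E|.

[0, 0.3820, 1.3820, 2.6180, 3.6180]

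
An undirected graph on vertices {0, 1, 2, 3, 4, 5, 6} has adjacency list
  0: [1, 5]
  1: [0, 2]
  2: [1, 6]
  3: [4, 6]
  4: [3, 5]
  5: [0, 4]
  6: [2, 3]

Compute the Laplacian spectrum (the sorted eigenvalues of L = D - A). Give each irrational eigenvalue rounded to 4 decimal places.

With the vertex order [0, 1, 2, 3, 4, 5, 6], the degrees are [2, 2, 2, 2, 2, 2, 2], giving D = diag(2, 2, 2, 2, 2, 2, 2) and L = D - A. Diagonalising L (or applying a numerical eigensolver to the 7x7 matrix) gives the spectrum above. The single zero eigenvalue shows the graph is connected.

[0, 0.7530, 0.7530, 2.4450, 2.4450, 3.8019, 3.8019]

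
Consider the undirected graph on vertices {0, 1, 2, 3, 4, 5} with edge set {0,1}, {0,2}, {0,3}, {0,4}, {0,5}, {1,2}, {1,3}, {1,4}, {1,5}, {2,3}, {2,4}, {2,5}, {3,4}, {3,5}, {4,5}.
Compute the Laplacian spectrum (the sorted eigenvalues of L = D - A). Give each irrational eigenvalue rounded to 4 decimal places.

[0, 6, 6, 6, 6, 6]

Reading degrees in the order [0, 1, 2, 3, 4, 5] gives [5, 5, 5, 5, 5, 5]; set D = diag(5, 5, 5, 5, 5, 5) and form L = D - A. The multiplicity of 0 as a Laplacian eigenvalue equals the number of connected components. The single zero eigenvalue shows the graph is connected. The eigenvalues sum to 30, which equals trace(L) = 2|E|.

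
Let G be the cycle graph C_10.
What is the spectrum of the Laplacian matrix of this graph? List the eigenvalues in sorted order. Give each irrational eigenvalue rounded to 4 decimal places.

The graph has 10 vertices and degree multiset [2, 2, 2, 2, 2, 2, 2, 2, 2, 2]; D is the diagonal matrix of degrees and L = D - A. Since every row of L sums to 0, the all-ones vector is in the kernel and 0 is an eigenvalue. By the matrix-tree theorem the graph has (1/10) * product of the nonzero eigenvalues = 10 spanning trees.

[0, 0.3820, 0.3820, 1.3820, 1.3820, 2.6180, 2.6180, 3.6180, 3.6180, 4]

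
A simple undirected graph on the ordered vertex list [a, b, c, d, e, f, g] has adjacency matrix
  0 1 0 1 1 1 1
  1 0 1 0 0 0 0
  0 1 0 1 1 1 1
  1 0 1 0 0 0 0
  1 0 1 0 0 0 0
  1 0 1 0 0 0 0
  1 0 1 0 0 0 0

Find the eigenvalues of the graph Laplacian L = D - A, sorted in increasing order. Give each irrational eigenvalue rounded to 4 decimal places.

Each diagonal entry of L is the vertex degree and each off-diagonal entry is -1 where an edge is present, 0 otherwise; in the order [a, b, c, d, e, f, g] the diagonal is [5, 2, 5, 2, 2, 2, 2]. L is symmetric positive semidefinite, so every eigenvalue is real and nonnegative. The single zero eigenvalue shows the graph is connected.

[0, 2, 2, 2, 2, 5, 7]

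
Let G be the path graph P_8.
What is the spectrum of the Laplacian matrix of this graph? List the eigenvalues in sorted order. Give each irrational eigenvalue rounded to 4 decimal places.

The graph has 8 vertices and degree multiset [2, 2, 2, 2, 2, 2, 1, 1]; D is the diagonal matrix of degrees and L = D - A. Since every row of L sums to 0, the all-ones vector is in the kernel and 0 is an eigenvalue.

[0, 0.1522, 0.5858, 1.2346, 2, 2.7654, 3.4142, 3.8478]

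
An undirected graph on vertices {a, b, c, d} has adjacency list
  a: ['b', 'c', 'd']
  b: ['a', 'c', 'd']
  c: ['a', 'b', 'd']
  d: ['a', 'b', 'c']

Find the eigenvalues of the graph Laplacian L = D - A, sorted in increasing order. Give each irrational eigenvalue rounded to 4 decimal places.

With the vertex order [a, b, c, d], the degrees are [3, 3, 3, 3], giving D = diag(3, 3, 3, 3) and L = D - A. The multiplicity of 0 as a Laplacian eigenvalue equals the number of connected components. The eigenvalues sum to 12, which equals trace(L) = 2|E|. There is one zero in the spectrum, matching the 1 component.

[0, 4, 4, 4]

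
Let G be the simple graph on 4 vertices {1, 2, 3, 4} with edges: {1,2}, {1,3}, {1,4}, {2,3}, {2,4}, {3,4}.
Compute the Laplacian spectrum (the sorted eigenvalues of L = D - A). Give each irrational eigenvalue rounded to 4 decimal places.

With the vertex order [1, 2, 3, 4], the degrees are [3, 3, 3, 3], giving D = diag(3, 3, 3, 3) and L = D - A. Diagonalising L (or applying a numerical eigensolver to the 4x4 matrix) gives the spectrum above. By the matrix-tree theorem the graph has (1/4) * product of the nonzero eigenvalues = 16 spanning trees. The largest eigenvalue, 4, is at most the vertex count 4.

[0, 4, 4, 4]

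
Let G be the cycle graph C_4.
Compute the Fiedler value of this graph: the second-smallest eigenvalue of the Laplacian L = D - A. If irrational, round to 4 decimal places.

2

The graph has 4 vertices and degree multiset [2, 2, 2, 2]; D is the diagonal matrix of degrees and L = D - A. Computing the eigenvalues of L and sorting gives [0, 2, 2, 4]. The Fiedler value lambda_2 = 2 is strictly positive, so the graph is connected. There is one zero in the spectrum, matching the 1 component. The eigenvalues sum to 8, which equals trace(L) = 2|E|.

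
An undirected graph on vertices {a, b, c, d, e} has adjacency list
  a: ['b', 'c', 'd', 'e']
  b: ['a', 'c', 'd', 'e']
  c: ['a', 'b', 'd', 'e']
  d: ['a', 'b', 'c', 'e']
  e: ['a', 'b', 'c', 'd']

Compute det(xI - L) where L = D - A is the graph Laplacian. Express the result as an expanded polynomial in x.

x^5 - 20x^4 + 150x^3 - 500x^2 + 625x

Reading degrees in the order [a, b, c, d, e] gives [4, 4, 4, 4, 4]; set D = diag(4, 4, 4, 4, 4) and form L = D - A. The eigenvalues of L are [0, 5, 5, 5, 5]; the characteristic polynomial is the product of (x - lambda_i), which multiplies out to x^5 - 20x^4 + 150x^3 - 500x^2 + 625x. The constant term is 0 because L is singular (the all-ones vector lies in its kernel). The largest eigenvalue, 5, is at most the vertex count 5.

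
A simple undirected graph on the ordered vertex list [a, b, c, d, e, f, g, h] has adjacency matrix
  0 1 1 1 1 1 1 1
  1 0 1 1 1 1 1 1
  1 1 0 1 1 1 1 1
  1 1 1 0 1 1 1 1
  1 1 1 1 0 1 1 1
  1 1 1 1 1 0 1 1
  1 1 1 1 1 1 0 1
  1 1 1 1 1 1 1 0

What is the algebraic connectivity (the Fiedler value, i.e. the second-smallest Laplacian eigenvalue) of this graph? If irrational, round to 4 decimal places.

8

With the vertex order [a, b, c, d, e, f, g, h], the degrees are [7, 7, 7, 7, 7, 7, 7, 7], giving D = diag(7, 7, 7, 7, 7, 7, 7, 7) and L = D - A. The smallest Laplacian eigenvalue is always 0. The next one, lambda_2 = 8, measures how hard the graph is to disconnect: larger values mean better connectivity.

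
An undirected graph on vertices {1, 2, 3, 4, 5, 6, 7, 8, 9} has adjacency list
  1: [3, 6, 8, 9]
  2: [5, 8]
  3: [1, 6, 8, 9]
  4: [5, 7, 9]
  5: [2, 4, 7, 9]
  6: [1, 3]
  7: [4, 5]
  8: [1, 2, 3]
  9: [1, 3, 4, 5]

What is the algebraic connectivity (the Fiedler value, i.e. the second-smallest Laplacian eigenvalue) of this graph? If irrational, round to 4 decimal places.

0.7230

Each diagonal entry of L is the vertex degree and each off-diagonal entry is -1 where an edge is present, 0 otherwise; in the order [1, 2, 3, 4, 5, 6, 7, 8, 9] the diagonal is [4, 2, 4, 3, 4, 2, 2, 3, 4]. Computing the eigenvalues of L and sorting gives [0, 0.7230, 1.4466, 2.6447, 3, 4.1664, 5, 5.1106, 5.9087]. The Fiedler value lambda_2 = 0.7230 is strictly positive, so the graph is connected. The eigenvalues sum to 28, which equals trace(L) = 2|E|.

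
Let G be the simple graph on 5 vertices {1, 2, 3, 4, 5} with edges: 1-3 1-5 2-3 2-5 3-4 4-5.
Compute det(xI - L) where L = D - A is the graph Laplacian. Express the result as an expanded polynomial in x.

Reading degrees in the order [1, 2, 3, 4, 5] gives [2, 2, 3, 2, 3]; set D = diag(2, 2, 3, 2, 3) and form L = D - A. L has integer entries, so p(x) = det(xI - L) has integer coefficients. Expanding the determinant yields x^5 - 12x^4 + 51x^3 - 92x^2 + 60x. The coefficient of x^4 equals -trace(L) = -12, matching the sum of degrees.

x^5 - 12x^4 + 51x^3 - 92x^2 + 60x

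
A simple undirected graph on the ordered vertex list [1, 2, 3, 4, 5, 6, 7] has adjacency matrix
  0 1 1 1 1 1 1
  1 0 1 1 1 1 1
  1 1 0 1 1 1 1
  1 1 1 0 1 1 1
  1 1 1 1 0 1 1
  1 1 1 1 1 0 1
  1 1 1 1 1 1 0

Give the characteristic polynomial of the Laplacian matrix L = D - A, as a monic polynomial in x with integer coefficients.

Reading degrees in the order [1, 2, 3, 4, 5, 6, 7] gives [6, 6, 6, 6, 6, 6, 6]; set D = diag(6, 6, 6, 6, 6, 6, 6) and form L = D - A. L has integer entries, so p(x) = det(xI - L) has integer coefficients. Expanding the determinant yields x^7 - 42x^6 + 735x^5 - 6860x^4 + 36015x^3 - 100842x^2 + 117649x. The constant term is 0 because L is singular (the all-ones vector lies in its kernel). The eigenvalues sum to 42, which equals trace(L) = 2|E|. By the matrix-tree theorem the graph has (1/7) * product of the nonzero eigenvalues = 16807 spanning trees.

x^7 - 42x^6 + 735x^5 - 6860x^4 + 36015x^3 - 100842x^2 + 117649x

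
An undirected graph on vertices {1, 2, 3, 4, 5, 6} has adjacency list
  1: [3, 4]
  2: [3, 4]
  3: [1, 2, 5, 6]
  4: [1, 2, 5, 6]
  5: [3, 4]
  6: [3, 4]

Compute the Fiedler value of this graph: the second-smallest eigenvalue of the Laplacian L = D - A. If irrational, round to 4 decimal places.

Reading degrees in the order [1, 2, 3, 4, 5, 6] gives [2, 2, 4, 4, 2, 2]; set D = diag(2, 2, 4, 4, 2, 2) and form L = D - A. The sorted Laplacian eigenvalues are [0, 2, 2, 2, 4, 6]; the algebraic connectivity is the second entry, 2. The largest eigenvalue, 6, is at most the vertex count 6. By the matrix-tree theorem the graph has (1/6) * product of the nonzero eigenvalues = 32 spanning trees.

2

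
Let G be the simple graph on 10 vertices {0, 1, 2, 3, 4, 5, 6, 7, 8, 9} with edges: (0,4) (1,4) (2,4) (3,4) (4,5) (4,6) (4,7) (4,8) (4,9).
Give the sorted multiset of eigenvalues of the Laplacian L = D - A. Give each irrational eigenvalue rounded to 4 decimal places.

Each diagonal entry of L is the vertex degree and each off-diagonal entry is -1 where an edge is present, 0 otherwise; in the order [0, 1, 2, 3, 4, 5, 6, 7, 8, 9] the diagonal is [1, 1, 1, 1, 9, 1, 1, 1, 1, 1]. Diagonalising L (or applying a numerical eigensolver to the 10x10 matrix) gives the spectrum above. The eigenvalues sum to 18, which equals trace(L) = 2|E|.

[0, 1, 1, 1, 1, 1, 1, 1, 1, 10]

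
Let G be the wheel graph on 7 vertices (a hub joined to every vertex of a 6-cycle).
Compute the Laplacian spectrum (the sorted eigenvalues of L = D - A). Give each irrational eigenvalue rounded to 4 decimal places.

[0, 2, 2, 4, 4, 5, 7]

The graph has 7 vertices and degree multiset [6, 3, 3, 3, 3, 3, 3]; D is the diagonal matrix of degrees and L = D - A. Since every row of L sums to 0, the all-ones vector is in the kernel and 0 is an eigenvalue. The single zero eigenvalue shows the graph is connected. The largest eigenvalue, 7, is at most the vertex count 7.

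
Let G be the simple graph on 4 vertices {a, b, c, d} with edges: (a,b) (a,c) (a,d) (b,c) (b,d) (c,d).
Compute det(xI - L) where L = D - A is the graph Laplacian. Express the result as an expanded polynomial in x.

Each diagonal entry of L is the vertex degree and each off-diagonal entry is -1 where an edge is present, 0 otherwise; in the order [a, b, c, d] the diagonal is [3, 3, 3, 3]. L has integer entries, so p(x) = det(xI - L) has integer coefficients. Expanding the determinant yields x^4 - 12x^3 + 48x^2 - 64x. The coefficient of x^3 equals -trace(L) = -12, matching the sum of degrees.

x^4 - 12x^3 + 48x^2 - 64x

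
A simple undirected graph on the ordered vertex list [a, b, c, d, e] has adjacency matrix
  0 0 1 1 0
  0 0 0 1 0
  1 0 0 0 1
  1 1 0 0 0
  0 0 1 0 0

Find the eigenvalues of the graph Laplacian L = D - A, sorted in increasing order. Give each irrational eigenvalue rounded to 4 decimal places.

With the vertex order [a, b, c, d, e], the degrees are [2, 1, 2, 2, 1], giving D = diag(2, 1, 2, 2, 1) and L = D - A. Since every row of L sums to 0, the all-ones vector is in the kernel and 0 is an eigenvalue. The single zero eigenvalue shows the graph is connected. The eigenvalues sum to 8, which equals trace(L) = 2|E|. By the matrix-tree theorem the graph has (1/5) * product of the nonzero eigenvalues = 1 spanning tree.

[0, 0.3820, 1.3820, 2.6180, 3.6180]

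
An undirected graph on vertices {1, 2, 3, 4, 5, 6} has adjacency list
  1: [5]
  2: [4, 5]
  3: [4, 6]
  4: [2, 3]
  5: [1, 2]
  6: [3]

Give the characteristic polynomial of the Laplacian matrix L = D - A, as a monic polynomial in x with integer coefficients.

x^6 - 10x^5 + 36x^4 - 56x^3 + 35x^2 - 6x

Reading degrees in the order [1, 2, 3, 4, 5, 6] gives [1, 2, 2, 2, 2, 1]; set D = diag(1, 2, 2, 2, 2, 1) and form L = D - A. L has integer entries, so p(x) = det(xI - L) has integer coefficients. Expanding the determinant yields x^6 - 10x^5 + 36x^4 - 56x^3 + 35x^2 - 6x. Since p(0) = det(-L) = 0, x divides p(x). The eigenvalues sum to 10, which equals trace(L) = 2|E|.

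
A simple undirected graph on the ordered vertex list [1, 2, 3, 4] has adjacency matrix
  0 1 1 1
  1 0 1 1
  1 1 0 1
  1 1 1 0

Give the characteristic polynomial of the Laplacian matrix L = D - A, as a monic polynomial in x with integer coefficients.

x^4 - 12x^3 + 48x^2 - 64x

Reading degrees in the order [1, 2, 3, 4] gives [3, 3, 3, 3]; set D = diag(3, 3, 3, 3) and form L = D - A. The eigenvalues of L are [0, 4, 4, 4]; the characteristic polynomial is the product of (x - lambda_i), which multiplies out to x^4 - 12x^3 + 48x^2 - 64x. The constant term is 0 because L is singular (the all-ones vector lies in its kernel). By the matrix-tree theorem the graph has (1/4) * product of the nonzero eigenvalues = 16 spanning trees.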